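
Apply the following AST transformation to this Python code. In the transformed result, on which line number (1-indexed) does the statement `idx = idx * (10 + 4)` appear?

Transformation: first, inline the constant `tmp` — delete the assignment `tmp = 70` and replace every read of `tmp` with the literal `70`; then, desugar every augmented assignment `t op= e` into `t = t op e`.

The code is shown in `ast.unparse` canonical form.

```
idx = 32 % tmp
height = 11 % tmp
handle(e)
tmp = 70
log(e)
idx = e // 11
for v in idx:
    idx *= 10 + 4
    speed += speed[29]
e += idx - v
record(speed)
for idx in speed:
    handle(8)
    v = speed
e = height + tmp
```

Transformed code:
idx = 32 % 70
height = 11 % 70
handle(e)
log(e)
idx = e // 11
for v in idx:
    idx = idx * (10 + 4)
    speed = speed + speed[29]
e = e + (idx - v)
record(speed)
for idx in speed:
    handle(8)
    v = speed
e = height + 70

7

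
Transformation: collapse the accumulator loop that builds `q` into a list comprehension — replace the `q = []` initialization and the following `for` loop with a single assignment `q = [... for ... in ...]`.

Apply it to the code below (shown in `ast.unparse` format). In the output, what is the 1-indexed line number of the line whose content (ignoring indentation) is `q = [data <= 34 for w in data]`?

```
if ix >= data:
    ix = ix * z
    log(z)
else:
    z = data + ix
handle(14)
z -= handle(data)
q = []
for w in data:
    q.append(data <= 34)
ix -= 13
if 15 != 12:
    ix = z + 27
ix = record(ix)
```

8

Transformed code:
if ix >= data:
    ix = ix * z
    log(z)
else:
    z = data + ix
handle(14)
z -= handle(data)
q = [data <= 34 for w in data]
ix -= 13
if 15 != 12:
    ix = z + 27
ix = record(ix)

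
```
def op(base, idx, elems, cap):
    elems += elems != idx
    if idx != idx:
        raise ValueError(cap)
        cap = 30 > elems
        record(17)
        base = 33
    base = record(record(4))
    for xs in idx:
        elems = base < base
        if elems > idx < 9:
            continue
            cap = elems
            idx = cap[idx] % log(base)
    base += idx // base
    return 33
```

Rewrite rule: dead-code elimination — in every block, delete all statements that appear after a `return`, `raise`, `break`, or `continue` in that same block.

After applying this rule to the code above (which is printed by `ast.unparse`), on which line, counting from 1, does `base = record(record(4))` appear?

Transformed code:
def op(base, idx, elems, cap):
    elems += elems != idx
    if idx != idx:
        raise ValueError(cap)
    base = record(record(4))
    for xs in idx:
        elems = base < base
        if elems > idx < 9:
            continue
    base += idx // base
    return 33

5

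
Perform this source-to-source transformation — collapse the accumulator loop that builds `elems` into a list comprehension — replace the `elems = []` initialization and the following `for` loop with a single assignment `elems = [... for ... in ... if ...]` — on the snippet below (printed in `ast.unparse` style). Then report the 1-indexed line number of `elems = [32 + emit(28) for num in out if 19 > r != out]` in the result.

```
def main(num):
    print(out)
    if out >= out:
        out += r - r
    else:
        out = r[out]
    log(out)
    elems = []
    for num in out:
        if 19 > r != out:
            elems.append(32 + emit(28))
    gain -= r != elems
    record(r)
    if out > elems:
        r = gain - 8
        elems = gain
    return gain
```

Transformed code:
def main(num):
    print(out)
    if out >= out:
        out += r - r
    else:
        out = r[out]
    log(out)
    elems = [32 + emit(28) for num in out if 19 > r != out]
    gain -= r != elems
    record(r)
    if out > elems:
        r = gain - 8
        elems = gain
    return gain

8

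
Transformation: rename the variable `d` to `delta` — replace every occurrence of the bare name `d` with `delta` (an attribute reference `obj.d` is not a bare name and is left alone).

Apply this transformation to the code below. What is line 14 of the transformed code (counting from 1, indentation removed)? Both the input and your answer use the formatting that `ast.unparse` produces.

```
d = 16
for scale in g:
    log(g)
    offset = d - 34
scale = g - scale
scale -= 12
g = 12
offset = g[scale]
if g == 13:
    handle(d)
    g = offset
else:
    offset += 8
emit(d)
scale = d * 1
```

emit(delta)

Transformed code:
delta = 16
for scale in g:
    log(g)
    offset = delta - 34
scale = g - scale
scale -= 12
g = 12
offset = g[scale]
if g == 13:
    handle(delta)
    g = offset
else:
    offset += 8
emit(delta)
scale = delta * 1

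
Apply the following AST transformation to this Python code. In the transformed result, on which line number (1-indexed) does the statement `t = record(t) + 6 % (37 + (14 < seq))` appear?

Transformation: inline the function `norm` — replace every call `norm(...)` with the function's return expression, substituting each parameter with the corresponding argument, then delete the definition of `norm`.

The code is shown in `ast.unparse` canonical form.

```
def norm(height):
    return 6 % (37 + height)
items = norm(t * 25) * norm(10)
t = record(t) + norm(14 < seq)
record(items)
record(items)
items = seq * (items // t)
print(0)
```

2

Transformed code:
items = 6 % (37 + t * 25) * (6 % (37 + 10))
t = record(t) + 6 % (37 + (14 < seq))
record(items)
record(items)
items = seq * (items // t)
print(0)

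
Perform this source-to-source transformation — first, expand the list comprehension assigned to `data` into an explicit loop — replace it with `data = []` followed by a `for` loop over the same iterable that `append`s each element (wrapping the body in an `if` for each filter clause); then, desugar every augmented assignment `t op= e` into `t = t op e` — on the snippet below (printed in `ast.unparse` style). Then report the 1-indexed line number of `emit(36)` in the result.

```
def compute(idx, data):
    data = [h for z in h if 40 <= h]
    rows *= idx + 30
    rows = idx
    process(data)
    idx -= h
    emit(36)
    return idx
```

Transformed code:
def compute(idx, data):
    data = []
    for z in h:
        if 40 <= h:
            data.append(h)
    rows = rows * (idx + 30)
    rows = idx
    process(data)
    idx = idx - h
    emit(36)
    return idx

10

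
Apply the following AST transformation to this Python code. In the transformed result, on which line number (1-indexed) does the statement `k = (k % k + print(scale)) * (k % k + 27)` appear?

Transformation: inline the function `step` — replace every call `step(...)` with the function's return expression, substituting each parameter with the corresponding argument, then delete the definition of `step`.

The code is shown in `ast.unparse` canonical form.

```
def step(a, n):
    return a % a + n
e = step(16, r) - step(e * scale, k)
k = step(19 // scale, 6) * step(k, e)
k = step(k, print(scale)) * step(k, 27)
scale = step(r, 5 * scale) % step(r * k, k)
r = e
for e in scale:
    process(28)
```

3

Transformed code:
e = 16 % 16 + r - (e * scale % (e * scale) + k)
k = (19 // scale % (19 // scale) + 6) * (k % k + e)
k = (k % k + print(scale)) * (k % k + 27)
scale = (r % r + 5 * scale) % (r * k % (r * k) + k)
r = e
for e in scale:
    process(28)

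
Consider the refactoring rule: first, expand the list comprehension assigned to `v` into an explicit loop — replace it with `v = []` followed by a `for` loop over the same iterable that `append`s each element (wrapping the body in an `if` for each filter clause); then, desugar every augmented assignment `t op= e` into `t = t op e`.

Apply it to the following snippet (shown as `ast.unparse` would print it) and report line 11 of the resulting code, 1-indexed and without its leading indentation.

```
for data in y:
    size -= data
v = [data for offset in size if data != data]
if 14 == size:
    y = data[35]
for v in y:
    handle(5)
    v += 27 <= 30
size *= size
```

Transformed code:
for data in y:
    size = size - data
v = []
for offset in size:
    if data != data:
        v.append(data)
if 14 == size:
    y = data[35]
for v in y:
    handle(5)
    v = v + (27 <= 30)
size = size * size

v = v + (27 <= 30)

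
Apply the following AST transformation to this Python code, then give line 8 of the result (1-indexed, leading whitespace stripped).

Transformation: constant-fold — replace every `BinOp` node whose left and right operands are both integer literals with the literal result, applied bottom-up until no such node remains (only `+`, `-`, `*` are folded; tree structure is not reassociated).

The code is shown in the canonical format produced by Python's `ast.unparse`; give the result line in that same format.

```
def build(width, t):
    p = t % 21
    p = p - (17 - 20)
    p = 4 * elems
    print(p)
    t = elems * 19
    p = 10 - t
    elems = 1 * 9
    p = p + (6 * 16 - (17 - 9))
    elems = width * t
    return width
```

Transformed code:
def build(width, t):
    p = t % 21
    p = p - -3
    p = 4 * elems
    print(p)
    t = elems * 19
    p = 10 - t
    elems = 9
    p = p + 88
    elems = width * t
    return width

elems = 9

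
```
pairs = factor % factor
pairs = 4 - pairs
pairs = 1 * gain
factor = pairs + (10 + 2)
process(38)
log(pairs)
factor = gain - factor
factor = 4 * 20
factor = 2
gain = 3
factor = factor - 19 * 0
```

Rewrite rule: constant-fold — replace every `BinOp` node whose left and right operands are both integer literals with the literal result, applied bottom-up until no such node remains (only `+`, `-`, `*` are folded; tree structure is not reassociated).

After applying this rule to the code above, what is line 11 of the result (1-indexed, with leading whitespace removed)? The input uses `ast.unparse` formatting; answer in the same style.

Transformed code:
pairs = factor % factor
pairs = 4 - pairs
pairs = 1 * gain
factor = pairs + 12
process(38)
log(pairs)
factor = gain - factor
factor = 80
factor = 2
gain = 3
factor = factor - 0

factor = factor - 0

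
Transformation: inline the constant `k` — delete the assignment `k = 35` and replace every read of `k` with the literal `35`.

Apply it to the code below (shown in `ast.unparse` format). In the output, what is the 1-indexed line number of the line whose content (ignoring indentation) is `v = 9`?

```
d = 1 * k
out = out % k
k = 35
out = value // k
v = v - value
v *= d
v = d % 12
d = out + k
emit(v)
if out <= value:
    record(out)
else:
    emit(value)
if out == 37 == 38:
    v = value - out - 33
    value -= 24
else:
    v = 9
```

17

Transformed code:
d = 1 * 35
out = out % 35
out = value // 35
v = v - value
v *= d
v = d % 12
d = out + 35
emit(v)
if out <= value:
    record(out)
else:
    emit(value)
if out == 37 == 38:
    v = value - out - 33
    value -= 24
else:
    v = 9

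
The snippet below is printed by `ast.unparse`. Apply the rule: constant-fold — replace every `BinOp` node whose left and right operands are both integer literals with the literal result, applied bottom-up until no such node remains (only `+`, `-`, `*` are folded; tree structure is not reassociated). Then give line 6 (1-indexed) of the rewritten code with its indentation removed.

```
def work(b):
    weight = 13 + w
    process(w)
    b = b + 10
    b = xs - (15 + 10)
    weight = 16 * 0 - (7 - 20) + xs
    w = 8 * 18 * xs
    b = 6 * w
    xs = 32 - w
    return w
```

weight = 13 + xs

Transformed code:
def work(b):
    weight = 13 + w
    process(w)
    b = b + 10
    b = xs - 25
    weight = 13 + xs
    w = 144 * xs
    b = 6 * w
    xs = 32 - w
    return w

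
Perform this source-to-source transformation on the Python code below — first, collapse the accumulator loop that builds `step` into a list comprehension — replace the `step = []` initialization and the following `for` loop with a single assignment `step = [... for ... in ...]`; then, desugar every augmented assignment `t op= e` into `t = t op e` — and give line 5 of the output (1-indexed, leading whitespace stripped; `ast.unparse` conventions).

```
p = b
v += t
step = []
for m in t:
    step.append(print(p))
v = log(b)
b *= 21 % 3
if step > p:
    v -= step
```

Transformed code:
p = b
v = v + t
step = [print(p) for m in t]
v = log(b)
b = b * (21 % 3)
if step > p:
    v = v - step

b = b * (21 % 3)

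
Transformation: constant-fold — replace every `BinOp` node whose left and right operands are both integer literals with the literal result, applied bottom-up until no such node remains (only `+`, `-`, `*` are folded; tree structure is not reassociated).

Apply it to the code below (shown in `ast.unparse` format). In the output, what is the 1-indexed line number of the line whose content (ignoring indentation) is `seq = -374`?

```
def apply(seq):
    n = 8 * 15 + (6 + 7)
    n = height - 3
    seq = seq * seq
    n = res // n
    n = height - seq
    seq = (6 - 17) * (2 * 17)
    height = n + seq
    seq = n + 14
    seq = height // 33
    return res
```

7

Transformed code:
def apply(seq):
    n = 133
    n = height - 3
    seq = seq * seq
    n = res // n
    n = height - seq
    seq = -374
    height = n + seq
    seq = n + 14
    seq = height // 33
    return res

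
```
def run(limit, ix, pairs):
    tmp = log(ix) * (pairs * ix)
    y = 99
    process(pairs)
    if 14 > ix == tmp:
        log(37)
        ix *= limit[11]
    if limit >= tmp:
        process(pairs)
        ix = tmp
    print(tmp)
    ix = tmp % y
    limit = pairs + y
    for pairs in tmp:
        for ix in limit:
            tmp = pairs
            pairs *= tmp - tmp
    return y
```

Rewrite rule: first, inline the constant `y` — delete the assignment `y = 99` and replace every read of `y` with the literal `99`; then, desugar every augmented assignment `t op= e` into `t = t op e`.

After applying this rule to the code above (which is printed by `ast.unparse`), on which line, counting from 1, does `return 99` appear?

17

Transformed code:
def run(limit, ix, pairs):
    tmp = log(ix) * (pairs * ix)
    process(pairs)
    if 14 > ix == tmp:
        log(37)
        ix = ix * limit[11]
    if limit >= tmp:
        process(pairs)
        ix = tmp
    print(tmp)
    ix = tmp % 99
    limit = pairs + 99
    for pairs in tmp:
        for ix in limit:
            tmp = pairs
            pairs = pairs * (tmp - tmp)
    return 99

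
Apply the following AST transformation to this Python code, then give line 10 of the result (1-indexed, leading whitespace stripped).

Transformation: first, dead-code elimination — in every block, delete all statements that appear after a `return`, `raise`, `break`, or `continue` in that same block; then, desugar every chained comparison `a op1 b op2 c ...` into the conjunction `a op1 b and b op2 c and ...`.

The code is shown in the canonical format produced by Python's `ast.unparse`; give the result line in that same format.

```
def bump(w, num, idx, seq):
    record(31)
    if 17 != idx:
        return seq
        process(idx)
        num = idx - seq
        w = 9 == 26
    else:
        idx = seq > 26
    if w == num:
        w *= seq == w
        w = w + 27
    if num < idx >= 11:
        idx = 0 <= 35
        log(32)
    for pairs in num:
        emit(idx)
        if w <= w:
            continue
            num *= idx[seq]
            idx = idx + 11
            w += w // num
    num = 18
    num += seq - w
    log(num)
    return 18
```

if num < idx and idx >= 11:

Transformed code:
def bump(w, num, idx, seq):
    record(31)
    if 17 != idx:
        return seq
    else:
        idx = seq > 26
    if w == num:
        w *= seq == w
        w = w + 27
    if num < idx and idx >= 11:
        idx = 0 <= 35
        log(32)
    for pairs in num:
        emit(idx)
        if w <= w:
            continue
    num = 18
    num += seq - w
    log(num)
    return 18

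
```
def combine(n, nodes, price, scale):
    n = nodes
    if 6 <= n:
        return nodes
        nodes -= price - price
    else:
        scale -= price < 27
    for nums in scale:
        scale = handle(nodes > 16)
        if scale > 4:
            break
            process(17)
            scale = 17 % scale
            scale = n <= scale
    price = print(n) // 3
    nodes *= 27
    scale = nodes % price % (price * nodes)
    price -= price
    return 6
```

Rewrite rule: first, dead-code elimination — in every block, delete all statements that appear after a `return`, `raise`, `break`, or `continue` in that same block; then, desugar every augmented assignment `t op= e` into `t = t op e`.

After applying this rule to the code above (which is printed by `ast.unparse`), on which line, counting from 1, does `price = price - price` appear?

Transformed code:
def combine(n, nodes, price, scale):
    n = nodes
    if 6 <= n:
        return nodes
    else:
        scale = scale - (price < 27)
    for nums in scale:
        scale = handle(nodes > 16)
        if scale > 4:
            break
    price = print(n) // 3
    nodes = nodes * 27
    scale = nodes % price % (price * nodes)
    price = price - price
    return 6

14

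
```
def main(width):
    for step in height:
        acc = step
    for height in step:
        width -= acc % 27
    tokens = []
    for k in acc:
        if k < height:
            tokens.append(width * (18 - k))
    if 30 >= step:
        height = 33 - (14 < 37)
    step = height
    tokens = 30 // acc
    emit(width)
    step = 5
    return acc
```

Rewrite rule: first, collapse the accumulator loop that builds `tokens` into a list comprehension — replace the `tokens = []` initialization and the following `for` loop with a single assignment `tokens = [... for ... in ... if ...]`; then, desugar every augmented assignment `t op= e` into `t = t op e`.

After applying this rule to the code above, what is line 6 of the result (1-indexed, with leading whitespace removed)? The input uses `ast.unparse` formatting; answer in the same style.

tokens = [width * (18 - k) for k in acc if k < height]

Transformed code:
def main(width):
    for step in height:
        acc = step
    for height in step:
        width = width - acc % 27
    tokens = [width * (18 - k) for k in acc if k < height]
    if 30 >= step:
        height = 33 - (14 < 37)
    step = height
    tokens = 30 // acc
    emit(width)
    step = 5
    return acc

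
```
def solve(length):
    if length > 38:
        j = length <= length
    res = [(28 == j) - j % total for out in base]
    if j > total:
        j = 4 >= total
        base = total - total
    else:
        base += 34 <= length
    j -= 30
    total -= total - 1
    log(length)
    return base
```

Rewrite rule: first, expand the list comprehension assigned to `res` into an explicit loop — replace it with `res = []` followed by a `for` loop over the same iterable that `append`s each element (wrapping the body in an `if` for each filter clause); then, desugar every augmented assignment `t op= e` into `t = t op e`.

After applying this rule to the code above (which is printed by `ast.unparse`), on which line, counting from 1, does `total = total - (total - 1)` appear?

13

Transformed code:
def solve(length):
    if length > 38:
        j = length <= length
    res = []
    for out in base:
        res.append((28 == j) - j % total)
    if j > total:
        j = 4 >= total
        base = total - total
    else:
        base = base + (34 <= length)
    j = j - 30
    total = total - (total - 1)
    log(length)
    return base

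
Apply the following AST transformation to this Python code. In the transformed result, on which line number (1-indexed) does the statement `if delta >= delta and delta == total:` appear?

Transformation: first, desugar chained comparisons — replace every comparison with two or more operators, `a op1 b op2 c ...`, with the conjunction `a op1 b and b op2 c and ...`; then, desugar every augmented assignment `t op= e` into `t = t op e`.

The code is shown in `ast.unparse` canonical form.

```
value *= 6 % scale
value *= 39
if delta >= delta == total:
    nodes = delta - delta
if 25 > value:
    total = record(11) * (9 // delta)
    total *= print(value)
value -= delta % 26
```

Transformed code:
value = value * (6 % scale)
value = value * 39
if delta >= delta and delta == total:
    nodes = delta - delta
if 25 > value:
    total = record(11) * (9 // delta)
    total = total * print(value)
value = value - delta % 26

3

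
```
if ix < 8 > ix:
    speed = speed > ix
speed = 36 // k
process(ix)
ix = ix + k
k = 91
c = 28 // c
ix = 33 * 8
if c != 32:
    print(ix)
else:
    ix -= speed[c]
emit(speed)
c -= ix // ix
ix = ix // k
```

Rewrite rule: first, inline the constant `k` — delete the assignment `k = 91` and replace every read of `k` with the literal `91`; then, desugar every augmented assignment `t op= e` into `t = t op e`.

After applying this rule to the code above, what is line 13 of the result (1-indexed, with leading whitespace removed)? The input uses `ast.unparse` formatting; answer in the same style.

c = c - ix // ix

Transformed code:
if ix < 8 > ix:
    speed = speed > ix
speed = 36 // 91
process(ix)
ix = ix + 91
c = 28 // c
ix = 33 * 8
if c != 32:
    print(ix)
else:
    ix = ix - speed[c]
emit(speed)
c = c - ix // ix
ix = ix // 91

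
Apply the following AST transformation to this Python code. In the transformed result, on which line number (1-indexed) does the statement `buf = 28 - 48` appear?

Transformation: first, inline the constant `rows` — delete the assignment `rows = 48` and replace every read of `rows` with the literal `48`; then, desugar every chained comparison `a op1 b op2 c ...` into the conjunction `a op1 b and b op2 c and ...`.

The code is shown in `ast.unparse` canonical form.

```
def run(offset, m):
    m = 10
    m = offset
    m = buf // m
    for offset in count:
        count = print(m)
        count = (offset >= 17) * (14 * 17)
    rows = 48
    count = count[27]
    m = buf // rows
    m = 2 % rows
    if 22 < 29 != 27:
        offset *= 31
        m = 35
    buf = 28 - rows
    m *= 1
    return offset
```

Transformed code:
def run(offset, m):
    m = 10
    m = offset
    m = buf // m
    for offset in count:
        count = print(m)
        count = (offset >= 17) * (14 * 17)
    count = count[27]
    m = buf // 48
    m = 2 % 48
    if 22 < 29 and 29 != 27:
        offset *= 31
        m = 35
    buf = 28 - 48
    m *= 1
    return offset

14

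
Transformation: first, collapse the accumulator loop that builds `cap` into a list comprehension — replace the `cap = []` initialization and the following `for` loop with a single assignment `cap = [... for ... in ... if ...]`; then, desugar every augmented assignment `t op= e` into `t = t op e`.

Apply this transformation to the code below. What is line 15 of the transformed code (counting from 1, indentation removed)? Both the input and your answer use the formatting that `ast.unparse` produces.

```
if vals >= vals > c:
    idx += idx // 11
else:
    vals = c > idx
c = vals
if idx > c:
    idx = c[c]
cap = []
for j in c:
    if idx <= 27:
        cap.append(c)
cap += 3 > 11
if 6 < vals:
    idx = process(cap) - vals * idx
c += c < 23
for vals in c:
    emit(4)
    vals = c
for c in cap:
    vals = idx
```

vals = c

Transformed code:
if vals >= vals > c:
    idx = idx + idx // 11
else:
    vals = c > idx
c = vals
if idx > c:
    idx = c[c]
cap = [c for j in c if idx <= 27]
cap = cap + (3 > 11)
if 6 < vals:
    idx = process(cap) - vals * idx
c = c + (c < 23)
for vals in c:
    emit(4)
    vals = c
for c in cap:
    vals = idx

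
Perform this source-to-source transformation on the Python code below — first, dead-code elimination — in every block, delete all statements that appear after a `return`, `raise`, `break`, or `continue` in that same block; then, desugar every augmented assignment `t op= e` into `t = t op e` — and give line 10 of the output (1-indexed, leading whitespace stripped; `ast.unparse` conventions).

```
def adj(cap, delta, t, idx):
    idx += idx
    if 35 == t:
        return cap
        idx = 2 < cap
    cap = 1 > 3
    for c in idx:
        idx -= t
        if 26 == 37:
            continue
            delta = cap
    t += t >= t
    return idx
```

t = t + (t >= t)

Transformed code:
def adj(cap, delta, t, idx):
    idx = idx + idx
    if 35 == t:
        return cap
    cap = 1 > 3
    for c in idx:
        idx = idx - t
        if 26 == 37:
            continue
    t = t + (t >= t)
    return idx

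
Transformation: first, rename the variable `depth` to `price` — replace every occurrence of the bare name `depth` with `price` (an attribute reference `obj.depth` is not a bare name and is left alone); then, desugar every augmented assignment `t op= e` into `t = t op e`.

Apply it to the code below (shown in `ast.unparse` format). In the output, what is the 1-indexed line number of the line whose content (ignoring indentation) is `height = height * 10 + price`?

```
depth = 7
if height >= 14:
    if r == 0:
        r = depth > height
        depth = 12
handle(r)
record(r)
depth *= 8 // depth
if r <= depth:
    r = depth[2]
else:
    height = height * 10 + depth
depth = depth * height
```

Transformed code:
price = 7
if height >= 14:
    if r == 0:
        r = price > height
        price = 12
handle(r)
record(r)
price = price * (8 // price)
if r <= price:
    r = price[2]
else:
    height = height * 10 + price
price = price * height

12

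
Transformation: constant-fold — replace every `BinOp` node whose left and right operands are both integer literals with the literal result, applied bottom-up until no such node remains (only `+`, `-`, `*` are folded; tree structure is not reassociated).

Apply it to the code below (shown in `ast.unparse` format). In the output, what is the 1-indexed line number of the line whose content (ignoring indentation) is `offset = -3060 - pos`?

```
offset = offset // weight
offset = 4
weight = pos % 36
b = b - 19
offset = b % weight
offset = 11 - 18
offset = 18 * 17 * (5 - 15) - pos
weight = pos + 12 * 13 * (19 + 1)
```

7

Transformed code:
offset = offset // weight
offset = 4
weight = pos % 36
b = b - 19
offset = b % weight
offset = -7
offset = -3060 - pos
weight = pos + 3120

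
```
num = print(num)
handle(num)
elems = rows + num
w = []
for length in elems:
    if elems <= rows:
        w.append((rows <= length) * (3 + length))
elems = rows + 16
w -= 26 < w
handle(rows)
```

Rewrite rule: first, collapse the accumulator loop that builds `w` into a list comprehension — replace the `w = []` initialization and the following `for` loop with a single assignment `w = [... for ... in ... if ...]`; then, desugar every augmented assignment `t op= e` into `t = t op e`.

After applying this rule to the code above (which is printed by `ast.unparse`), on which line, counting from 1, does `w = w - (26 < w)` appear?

6

Transformed code:
num = print(num)
handle(num)
elems = rows + num
w = [(rows <= length) * (3 + length) for length in elems if elems <= rows]
elems = rows + 16
w = w - (26 < w)
handle(rows)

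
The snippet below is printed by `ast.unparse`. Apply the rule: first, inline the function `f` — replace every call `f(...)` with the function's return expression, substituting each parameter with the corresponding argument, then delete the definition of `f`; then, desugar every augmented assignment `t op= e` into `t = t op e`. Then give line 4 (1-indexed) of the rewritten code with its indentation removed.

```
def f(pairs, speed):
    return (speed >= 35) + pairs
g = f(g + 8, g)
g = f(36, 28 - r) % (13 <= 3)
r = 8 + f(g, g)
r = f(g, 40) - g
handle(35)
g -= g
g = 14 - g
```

r = (40 >= 35) + g - g

Transformed code:
g = (g >= 35) + (g + 8)
g = ((28 - r >= 35) + 36) % (13 <= 3)
r = 8 + ((g >= 35) + g)
r = (40 >= 35) + g - g
handle(35)
g = g - g
g = 14 - g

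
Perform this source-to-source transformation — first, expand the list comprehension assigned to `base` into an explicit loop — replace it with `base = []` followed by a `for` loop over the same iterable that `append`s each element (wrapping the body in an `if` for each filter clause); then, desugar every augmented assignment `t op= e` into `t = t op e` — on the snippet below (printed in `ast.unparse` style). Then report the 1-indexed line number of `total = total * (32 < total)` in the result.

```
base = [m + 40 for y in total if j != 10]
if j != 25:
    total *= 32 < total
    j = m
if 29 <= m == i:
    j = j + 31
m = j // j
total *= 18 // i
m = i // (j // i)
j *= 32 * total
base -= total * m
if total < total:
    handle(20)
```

Transformed code:
base = []
for y in total:
    if j != 10:
        base.append(m + 40)
if j != 25:
    total = total * (32 < total)
    j = m
if 29 <= m == i:
    j = j + 31
m = j // j
total = total * (18 // i)
m = i // (j // i)
j = j * (32 * total)
base = base - total * m
if total < total:
    handle(20)

6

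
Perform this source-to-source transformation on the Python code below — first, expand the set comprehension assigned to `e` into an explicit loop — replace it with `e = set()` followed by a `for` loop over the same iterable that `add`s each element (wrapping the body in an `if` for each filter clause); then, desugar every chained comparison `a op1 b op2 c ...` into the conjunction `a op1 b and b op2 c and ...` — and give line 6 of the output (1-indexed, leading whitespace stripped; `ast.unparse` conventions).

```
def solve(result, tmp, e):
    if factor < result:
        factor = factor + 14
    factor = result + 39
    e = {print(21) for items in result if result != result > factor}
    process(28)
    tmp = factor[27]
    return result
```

Transformed code:
def solve(result, tmp, e):
    if factor < result:
        factor = factor + 14
    factor = result + 39
    e = set()
    for items in result:
        if result != result and result > factor:
            e.add(print(21))
    process(28)
    tmp = factor[27]
    return result

for items in result:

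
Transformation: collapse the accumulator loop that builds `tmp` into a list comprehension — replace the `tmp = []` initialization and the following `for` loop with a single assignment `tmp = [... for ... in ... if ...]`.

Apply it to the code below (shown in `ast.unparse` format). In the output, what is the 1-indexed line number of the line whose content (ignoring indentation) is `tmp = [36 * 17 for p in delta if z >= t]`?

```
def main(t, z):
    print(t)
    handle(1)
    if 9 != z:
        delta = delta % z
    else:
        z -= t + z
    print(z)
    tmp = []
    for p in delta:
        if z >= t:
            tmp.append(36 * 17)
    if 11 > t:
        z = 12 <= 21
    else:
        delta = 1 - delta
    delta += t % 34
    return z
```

9

Transformed code:
def main(t, z):
    print(t)
    handle(1)
    if 9 != z:
        delta = delta % z
    else:
        z -= t + z
    print(z)
    tmp = [36 * 17 for p in delta if z >= t]
    if 11 > t:
        z = 12 <= 21
    else:
        delta = 1 - delta
    delta += t % 34
    return z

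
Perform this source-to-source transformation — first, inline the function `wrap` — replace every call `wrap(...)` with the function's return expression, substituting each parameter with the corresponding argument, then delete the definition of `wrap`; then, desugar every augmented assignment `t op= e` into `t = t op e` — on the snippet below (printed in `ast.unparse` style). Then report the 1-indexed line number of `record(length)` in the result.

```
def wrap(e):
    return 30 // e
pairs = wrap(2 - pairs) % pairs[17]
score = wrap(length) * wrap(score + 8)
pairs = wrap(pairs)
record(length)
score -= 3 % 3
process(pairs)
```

Transformed code:
pairs = 30 // (2 - pairs) % pairs[17]
score = 30 // length * (30 // (score + 8))
pairs = 30 // pairs
record(length)
score = score - 3 % 3
process(pairs)

4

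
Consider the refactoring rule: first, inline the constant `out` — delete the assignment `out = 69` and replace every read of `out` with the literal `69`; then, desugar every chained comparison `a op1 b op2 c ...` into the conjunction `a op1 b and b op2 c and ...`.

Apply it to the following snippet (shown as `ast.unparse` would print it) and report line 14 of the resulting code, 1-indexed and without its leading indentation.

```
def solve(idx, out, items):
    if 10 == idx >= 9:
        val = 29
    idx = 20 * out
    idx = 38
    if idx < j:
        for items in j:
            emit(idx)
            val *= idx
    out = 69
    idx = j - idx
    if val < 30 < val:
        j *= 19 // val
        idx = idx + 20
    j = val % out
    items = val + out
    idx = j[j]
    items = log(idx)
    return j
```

j = val % 69

Transformed code:
def solve(idx, out, items):
    if 10 == idx and idx >= 9:
        val = 29
    idx = 20 * 69
    idx = 38
    if idx < j:
        for items in j:
            emit(idx)
            val *= idx
    idx = j - idx
    if val < 30 and 30 < val:
        j *= 19 // val
        idx = idx + 20
    j = val % 69
    items = val + 69
    idx = j[j]
    items = log(idx)
    return j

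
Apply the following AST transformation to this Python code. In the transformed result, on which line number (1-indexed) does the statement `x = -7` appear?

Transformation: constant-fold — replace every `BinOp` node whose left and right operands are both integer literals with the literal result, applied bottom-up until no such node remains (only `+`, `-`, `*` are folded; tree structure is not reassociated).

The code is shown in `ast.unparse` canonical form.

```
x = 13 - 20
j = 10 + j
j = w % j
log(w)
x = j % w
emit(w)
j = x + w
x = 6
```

Transformed code:
x = -7
j = 10 + j
j = w % j
log(w)
x = j % w
emit(w)
j = x + w
x = 6

1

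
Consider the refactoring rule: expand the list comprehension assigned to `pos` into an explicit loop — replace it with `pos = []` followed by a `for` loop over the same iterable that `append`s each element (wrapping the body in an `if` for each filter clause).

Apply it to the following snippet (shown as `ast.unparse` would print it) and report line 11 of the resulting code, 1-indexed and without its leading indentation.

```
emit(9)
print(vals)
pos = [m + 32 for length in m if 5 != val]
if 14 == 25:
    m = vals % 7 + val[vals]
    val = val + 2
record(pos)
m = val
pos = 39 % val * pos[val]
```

Transformed code:
emit(9)
print(vals)
pos = []
for length in m:
    if 5 != val:
        pos.append(m + 32)
if 14 == 25:
    m = vals % 7 + val[vals]
    val = val + 2
record(pos)
m = val
pos = 39 % val * pos[val]

m = val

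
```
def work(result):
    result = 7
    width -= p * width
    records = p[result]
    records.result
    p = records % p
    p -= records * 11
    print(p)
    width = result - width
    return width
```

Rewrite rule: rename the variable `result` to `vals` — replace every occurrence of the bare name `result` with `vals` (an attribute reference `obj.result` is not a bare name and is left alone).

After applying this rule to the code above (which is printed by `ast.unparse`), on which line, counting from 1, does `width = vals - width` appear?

Transformed code:
def work(vals):
    vals = 7
    width -= p * width
    records = p[vals]
    records.result
    p = records % p
    p -= records * 11
    print(p)
    width = vals - width
    return width

9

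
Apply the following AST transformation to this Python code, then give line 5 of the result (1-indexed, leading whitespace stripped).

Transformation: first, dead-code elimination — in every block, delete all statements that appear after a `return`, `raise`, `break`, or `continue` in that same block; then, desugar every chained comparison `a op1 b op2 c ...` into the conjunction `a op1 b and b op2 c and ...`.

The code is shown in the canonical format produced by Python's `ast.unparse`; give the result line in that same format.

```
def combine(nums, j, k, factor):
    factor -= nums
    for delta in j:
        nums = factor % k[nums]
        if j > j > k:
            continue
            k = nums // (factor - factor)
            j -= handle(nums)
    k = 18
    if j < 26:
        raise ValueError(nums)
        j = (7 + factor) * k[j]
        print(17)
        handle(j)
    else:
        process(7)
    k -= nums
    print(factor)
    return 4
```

if j > j and j > k:

Transformed code:
def combine(nums, j, k, factor):
    factor -= nums
    for delta in j:
        nums = factor % k[nums]
        if j > j and j > k:
            continue
    k = 18
    if j < 26:
        raise ValueError(nums)
    else:
        process(7)
    k -= nums
    print(factor)
    return 4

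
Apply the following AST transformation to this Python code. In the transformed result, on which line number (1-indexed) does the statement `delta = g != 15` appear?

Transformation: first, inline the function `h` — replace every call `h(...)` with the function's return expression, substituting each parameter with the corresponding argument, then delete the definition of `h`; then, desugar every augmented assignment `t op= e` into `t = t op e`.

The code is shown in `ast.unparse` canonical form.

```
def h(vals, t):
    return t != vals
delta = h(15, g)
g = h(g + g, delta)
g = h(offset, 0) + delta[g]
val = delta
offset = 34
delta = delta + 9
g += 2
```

1

Transformed code:
delta = g != 15
g = delta != g + g
g = (0 != offset) + delta[g]
val = delta
offset = 34
delta = delta + 9
g = g + 2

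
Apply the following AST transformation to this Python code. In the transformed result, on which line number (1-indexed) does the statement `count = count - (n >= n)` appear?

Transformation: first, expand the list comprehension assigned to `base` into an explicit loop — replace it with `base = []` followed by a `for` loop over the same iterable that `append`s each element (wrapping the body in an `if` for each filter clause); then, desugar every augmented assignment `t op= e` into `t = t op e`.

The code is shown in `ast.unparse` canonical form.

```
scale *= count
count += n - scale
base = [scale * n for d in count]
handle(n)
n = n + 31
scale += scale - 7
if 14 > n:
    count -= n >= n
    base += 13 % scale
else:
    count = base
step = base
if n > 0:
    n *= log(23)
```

10

Transformed code:
scale = scale * count
count = count + (n - scale)
base = []
for d in count:
    base.append(scale * n)
handle(n)
n = n + 31
scale = scale + (scale - 7)
if 14 > n:
    count = count - (n >= n)
    base = base + 13 % scale
else:
    count = base
step = base
if n > 0:
    n = n * log(23)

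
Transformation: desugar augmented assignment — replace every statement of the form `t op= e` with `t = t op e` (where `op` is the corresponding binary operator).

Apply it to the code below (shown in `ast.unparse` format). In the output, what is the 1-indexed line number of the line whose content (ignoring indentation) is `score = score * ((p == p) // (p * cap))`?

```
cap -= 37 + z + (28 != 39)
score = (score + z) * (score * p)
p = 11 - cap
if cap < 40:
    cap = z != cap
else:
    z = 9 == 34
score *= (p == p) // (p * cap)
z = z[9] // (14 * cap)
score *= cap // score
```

8

Transformed code:
cap = cap - (37 + z + (28 != 39))
score = (score + z) * (score * p)
p = 11 - cap
if cap < 40:
    cap = z != cap
else:
    z = 9 == 34
score = score * ((p == p) // (p * cap))
z = z[9] // (14 * cap)
score = score * (cap // score)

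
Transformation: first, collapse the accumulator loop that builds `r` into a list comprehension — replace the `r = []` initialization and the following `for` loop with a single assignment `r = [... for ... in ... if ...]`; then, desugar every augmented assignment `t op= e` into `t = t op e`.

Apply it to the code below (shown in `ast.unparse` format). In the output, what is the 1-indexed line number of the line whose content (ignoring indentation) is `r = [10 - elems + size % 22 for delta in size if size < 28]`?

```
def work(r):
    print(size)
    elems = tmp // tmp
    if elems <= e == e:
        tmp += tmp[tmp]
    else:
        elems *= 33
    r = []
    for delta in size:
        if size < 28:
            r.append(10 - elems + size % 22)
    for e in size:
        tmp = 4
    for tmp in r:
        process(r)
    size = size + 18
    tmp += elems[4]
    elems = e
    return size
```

Transformed code:
def work(r):
    print(size)
    elems = tmp // tmp
    if elems <= e == e:
        tmp = tmp + tmp[tmp]
    else:
        elems = elems * 33
    r = [10 - elems + size % 22 for delta in size if size < 28]
    for e in size:
        tmp = 4
    for tmp in r:
        process(r)
    size = size + 18
    tmp = tmp + elems[4]
    elems = e
    return size

8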